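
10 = 10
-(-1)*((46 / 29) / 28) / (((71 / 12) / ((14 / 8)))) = 69 / 4118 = 0.02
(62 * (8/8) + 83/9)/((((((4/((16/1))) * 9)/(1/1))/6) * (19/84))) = 839.67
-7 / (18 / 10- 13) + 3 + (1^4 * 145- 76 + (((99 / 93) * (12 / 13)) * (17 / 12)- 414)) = -1096105 / 3224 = -339.98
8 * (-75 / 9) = -200 / 3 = -66.67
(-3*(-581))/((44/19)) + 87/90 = 497393/660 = 753.63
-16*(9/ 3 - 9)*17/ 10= 163.20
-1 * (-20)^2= -400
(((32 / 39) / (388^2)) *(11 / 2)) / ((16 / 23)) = 253 / 5871216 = 0.00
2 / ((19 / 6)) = 12 / 19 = 0.63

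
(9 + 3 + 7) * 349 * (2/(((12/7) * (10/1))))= 46417/60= 773.62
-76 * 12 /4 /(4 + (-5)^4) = -228 /629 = -0.36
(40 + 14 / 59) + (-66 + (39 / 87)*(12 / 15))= -217332 / 8555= -25.40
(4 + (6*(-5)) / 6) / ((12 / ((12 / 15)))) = -1 / 15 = -0.07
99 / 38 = 2.61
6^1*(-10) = -60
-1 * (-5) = 5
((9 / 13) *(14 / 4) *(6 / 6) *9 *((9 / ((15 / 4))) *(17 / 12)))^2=5497.65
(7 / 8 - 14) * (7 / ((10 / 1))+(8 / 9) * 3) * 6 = -2121 / 8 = -265.12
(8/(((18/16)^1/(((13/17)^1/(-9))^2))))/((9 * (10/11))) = 59488/9480645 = 0.01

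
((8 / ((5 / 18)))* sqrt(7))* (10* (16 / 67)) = 181.96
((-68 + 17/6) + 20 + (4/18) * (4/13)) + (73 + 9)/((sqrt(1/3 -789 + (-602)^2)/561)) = -10553/234 + 23001 * sqrt(3254538)/542423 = 31.40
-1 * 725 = -725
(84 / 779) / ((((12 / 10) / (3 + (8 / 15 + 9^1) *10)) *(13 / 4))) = 82600 / 30381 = 2.72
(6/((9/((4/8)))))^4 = 0.01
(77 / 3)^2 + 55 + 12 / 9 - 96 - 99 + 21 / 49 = 32794 / 63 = 520.54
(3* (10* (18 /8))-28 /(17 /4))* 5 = 304.56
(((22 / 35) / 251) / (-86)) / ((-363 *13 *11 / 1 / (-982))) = -982 / 1782625845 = -0.00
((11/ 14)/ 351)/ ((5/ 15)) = 0.01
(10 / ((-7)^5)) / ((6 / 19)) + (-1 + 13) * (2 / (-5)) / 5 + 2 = 1.04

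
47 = 47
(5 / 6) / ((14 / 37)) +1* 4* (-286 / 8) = -140.80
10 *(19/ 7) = 190/ 7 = 27.14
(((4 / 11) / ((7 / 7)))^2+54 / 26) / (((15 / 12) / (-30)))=-83400 / 1573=-53.02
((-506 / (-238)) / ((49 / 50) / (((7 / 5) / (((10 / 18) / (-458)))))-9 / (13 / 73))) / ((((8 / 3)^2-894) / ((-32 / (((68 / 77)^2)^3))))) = -139729251750361119 / 43668819153679858496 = -0.00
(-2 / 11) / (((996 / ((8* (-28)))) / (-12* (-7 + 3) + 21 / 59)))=106512 / 53867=1.98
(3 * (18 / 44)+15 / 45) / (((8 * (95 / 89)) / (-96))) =-18334 / 1045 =-17.54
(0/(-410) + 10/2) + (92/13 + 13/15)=2524/195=12.94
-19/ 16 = -1.19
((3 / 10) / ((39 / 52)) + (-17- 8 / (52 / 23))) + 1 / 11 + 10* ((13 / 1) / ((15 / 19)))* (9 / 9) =310208 / 2145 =144.62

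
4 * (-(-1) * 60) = 240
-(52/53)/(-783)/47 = 52/1950453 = 0.00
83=83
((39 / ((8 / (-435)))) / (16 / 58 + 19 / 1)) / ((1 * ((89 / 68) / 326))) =-104868495 / 3827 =-27402.27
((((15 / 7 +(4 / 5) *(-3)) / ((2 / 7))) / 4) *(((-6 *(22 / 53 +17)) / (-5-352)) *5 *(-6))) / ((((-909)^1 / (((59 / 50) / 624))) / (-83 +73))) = 0.00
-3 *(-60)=180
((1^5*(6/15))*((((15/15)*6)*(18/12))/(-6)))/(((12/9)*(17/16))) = -36/85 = -0.42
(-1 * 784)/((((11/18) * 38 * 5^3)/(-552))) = 3894912/26125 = 149.09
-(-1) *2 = 2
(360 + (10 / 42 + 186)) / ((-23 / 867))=-3315119 / 161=-20590.80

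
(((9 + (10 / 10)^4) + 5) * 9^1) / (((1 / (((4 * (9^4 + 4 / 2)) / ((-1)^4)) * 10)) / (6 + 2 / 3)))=236268000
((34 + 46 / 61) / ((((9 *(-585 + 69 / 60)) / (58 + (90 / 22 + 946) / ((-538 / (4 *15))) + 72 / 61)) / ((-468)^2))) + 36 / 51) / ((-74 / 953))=-70574154134045576754 / 80869835711687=-872688.23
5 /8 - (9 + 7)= -123 /8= -15.38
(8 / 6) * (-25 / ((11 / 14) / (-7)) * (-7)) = -68600 / 33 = -2078.79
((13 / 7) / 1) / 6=0.31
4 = 4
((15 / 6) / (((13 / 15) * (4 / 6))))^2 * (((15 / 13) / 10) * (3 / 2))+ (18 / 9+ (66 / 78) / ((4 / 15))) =1183001 / 140608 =8.41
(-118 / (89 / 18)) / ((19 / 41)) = -87084 / 1691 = -51.50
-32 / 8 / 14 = -2 / 7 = -0.29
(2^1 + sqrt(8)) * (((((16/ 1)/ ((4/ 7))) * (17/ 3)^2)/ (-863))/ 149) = -16184 * sqrt(2)/ 1157283-16184/ 1157283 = -0.03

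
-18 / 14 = -9 / 7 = -1.29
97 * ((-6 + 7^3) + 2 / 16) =261609 / 8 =32701.12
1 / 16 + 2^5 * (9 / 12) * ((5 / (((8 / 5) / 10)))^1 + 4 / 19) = 229555 / 304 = 755.12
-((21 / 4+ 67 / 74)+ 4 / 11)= -10613 / 1628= -6.52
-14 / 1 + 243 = 229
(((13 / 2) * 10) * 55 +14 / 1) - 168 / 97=347965 / 97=3587.27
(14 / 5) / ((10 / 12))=3.36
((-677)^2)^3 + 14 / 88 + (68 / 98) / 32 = 830310939657851373895 / 8624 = 96279097826745289.18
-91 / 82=-1.11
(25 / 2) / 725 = 1 / 58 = 0.02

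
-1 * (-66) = 66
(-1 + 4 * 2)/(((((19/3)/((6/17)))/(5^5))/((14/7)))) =787500/323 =2438.08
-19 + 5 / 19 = -356 / 19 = -18.74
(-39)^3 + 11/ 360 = -21354829/ 360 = -59318.97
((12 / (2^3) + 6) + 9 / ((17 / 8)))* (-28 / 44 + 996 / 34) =2138241 / 6358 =336.31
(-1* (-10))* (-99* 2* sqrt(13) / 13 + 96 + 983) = 10790 - 1980* sqrt(13) / 13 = 10240.85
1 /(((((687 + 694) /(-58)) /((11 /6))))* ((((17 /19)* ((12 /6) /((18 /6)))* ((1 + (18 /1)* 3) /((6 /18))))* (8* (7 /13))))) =-0.00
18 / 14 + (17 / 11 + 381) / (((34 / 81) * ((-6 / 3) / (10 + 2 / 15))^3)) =-19395505209 / 163625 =-118536.32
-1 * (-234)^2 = -54756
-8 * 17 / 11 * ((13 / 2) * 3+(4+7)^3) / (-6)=91834 / 33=2782.85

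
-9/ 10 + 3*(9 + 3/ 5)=279/ 10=27.90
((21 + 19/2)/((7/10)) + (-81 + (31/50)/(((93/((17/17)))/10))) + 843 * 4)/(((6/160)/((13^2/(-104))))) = -9103562/63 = -144500.98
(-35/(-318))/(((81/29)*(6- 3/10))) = 5075/734103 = 0.01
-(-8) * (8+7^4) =19272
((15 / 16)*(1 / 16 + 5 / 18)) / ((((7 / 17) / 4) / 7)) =4165 / 192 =21.69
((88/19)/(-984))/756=-11/1766772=-0.00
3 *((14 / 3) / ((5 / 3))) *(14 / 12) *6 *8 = 2352 / 5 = 470.40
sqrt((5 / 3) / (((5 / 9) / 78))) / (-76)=-3*sqrt(26) / 76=-0.20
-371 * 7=-2597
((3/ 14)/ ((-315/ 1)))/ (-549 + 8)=1/ 795270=0.00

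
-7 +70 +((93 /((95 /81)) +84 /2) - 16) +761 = 88283 /95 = 929.29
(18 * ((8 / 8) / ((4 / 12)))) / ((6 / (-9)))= -81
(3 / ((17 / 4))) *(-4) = -48 / 17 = -2.82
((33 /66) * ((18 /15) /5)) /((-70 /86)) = -129 /875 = -0.15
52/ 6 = 26/ 3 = 8.67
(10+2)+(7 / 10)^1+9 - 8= 137 / 10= 13.70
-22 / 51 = -0.43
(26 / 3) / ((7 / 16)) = 416 / 21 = 19.81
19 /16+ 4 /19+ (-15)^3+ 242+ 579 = -775991 /304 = -2552.60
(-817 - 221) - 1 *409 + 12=-1435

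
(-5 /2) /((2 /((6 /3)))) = -5 /2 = -2.50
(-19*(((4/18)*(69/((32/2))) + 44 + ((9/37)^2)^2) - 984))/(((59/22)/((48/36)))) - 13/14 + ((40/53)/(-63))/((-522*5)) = 1709411478879211447/192728450586042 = 8869.53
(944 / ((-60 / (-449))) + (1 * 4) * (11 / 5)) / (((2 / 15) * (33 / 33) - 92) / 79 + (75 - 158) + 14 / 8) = -33526336 / 390637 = -85.82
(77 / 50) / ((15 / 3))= 77 / 250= 0.31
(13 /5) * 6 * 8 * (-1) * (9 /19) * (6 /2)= -16848 /95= -177.35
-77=-77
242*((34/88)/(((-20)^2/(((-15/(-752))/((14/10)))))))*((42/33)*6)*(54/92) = 4131/276736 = 0.01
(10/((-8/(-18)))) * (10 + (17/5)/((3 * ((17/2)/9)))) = 252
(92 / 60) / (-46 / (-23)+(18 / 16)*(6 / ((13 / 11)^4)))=2627612 / 9356925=0.28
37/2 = 18.50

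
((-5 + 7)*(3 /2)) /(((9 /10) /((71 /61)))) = 710 /183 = 3.88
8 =8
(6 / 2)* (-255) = -765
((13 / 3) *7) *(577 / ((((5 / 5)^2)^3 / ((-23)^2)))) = 27776203 / 3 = 9258734.33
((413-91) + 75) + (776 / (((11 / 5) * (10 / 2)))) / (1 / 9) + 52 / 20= 56898 / 55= 1034.51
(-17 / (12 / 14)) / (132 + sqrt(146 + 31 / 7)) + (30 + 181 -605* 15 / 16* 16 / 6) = -314778397 / 241830 + 119* sqrt(91) / 80610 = -1301.64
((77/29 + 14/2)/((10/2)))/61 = 56/1769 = 0.03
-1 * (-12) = 12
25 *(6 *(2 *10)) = 3000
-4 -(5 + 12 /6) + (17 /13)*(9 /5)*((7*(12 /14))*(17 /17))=203 /65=3.12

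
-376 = -376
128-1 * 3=125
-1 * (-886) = 886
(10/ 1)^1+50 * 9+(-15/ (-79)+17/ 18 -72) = 553349/ 1422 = 389.13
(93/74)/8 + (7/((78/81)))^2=5302425/100048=53.00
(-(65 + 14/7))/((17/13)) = -871/17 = -51.24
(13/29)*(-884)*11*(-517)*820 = 53591103280/29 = 1847969078.62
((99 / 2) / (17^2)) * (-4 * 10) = -1980 / 289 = -6.85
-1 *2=-2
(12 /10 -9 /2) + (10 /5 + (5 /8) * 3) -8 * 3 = -937 /40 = -23.42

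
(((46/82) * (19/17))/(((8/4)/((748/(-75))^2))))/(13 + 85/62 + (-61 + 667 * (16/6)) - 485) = 445858864/17831079375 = 0.03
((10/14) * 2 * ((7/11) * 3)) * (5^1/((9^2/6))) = 100/99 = 1.01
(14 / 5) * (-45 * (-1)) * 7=882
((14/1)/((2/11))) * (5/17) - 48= -431/17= -25.35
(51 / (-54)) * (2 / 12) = -17 / 108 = -0.16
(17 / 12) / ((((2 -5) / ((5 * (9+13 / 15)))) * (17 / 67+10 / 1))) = -42143 / 18549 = -2.27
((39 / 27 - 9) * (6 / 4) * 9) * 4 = -408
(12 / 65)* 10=24 / 13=1.85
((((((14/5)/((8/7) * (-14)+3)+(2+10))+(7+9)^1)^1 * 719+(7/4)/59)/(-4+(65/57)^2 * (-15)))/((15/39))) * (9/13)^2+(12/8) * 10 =-26501944588257/25383174700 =-1044.08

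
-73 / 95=-0.77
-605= -605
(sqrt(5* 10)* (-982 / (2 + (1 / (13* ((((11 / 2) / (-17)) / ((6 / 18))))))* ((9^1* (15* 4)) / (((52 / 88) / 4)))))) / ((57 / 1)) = 414895* sqrt(2) / 1385727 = 0.42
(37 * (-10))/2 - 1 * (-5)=-180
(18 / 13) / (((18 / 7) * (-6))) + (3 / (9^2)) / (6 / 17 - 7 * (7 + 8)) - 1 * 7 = -8854525 / 1248858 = -7.09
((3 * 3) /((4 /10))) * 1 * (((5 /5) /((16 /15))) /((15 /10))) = 225 /16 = 14.06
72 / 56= 9 / 7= 1.29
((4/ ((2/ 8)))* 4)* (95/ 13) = 6080/ 13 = 467.69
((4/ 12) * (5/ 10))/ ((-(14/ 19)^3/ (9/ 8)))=-0.47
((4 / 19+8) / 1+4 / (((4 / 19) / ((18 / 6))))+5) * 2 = 2668 / 19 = 140.42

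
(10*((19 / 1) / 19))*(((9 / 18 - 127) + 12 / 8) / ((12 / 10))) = -1041.67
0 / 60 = 0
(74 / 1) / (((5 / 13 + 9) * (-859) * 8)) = -481 / 419192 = -0.00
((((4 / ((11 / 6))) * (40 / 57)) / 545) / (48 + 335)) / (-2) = -32 / 8725123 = -0.00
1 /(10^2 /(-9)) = -9 /100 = -0.09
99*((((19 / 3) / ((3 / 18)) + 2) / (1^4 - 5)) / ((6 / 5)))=-825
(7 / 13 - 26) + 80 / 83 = -26433 / 1079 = -24.50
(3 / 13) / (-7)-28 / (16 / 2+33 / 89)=-229007 / 67795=-3.38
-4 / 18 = -2 / 9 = -0.22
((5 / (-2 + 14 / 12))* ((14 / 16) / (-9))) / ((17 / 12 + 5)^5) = 20736 / 386683451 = 0.00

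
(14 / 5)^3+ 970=123994 / 125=991.95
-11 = -11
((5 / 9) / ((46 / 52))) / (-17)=-130 / 3519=-0.04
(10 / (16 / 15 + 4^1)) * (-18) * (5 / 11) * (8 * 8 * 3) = -648000 / 209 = -3100.48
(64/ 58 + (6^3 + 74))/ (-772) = -4221/ 11194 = -0.38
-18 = -18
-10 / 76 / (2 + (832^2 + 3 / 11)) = -55 / 289350582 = -0.00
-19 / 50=-0.38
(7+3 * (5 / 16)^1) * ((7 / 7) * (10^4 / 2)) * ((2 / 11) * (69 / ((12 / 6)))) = 5476875 / 22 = 248948.86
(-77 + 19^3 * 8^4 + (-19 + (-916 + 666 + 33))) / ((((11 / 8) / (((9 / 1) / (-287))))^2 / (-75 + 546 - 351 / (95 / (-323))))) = 1212016735640448 / 49833245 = 24321449.18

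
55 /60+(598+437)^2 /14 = 6427427 /84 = 76516.99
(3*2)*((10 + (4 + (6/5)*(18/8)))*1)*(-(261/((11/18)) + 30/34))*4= -160382124/935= -171531.68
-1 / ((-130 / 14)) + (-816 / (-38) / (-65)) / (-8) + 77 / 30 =20123 / 7410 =2.72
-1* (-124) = 124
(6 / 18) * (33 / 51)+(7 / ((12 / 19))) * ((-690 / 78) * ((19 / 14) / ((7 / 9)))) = -6343787 / 37128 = -170.86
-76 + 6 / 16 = -605 / 8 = -75.62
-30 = -30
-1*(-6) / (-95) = -6 / 95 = -0.06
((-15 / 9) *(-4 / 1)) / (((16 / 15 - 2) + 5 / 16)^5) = -5308416000000 / 73439775749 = -72.28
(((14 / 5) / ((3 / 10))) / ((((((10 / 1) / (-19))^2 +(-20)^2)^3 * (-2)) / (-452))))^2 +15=19202637214768065175860609680641 / 1280175814225549072265625000000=15.00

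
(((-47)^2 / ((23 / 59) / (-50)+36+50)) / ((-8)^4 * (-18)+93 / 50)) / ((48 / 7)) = -570198125 / 11221575610068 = -0.00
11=11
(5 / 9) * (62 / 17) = 310 / 153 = 2.03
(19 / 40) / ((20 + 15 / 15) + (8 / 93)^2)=164331 / 7267720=0.02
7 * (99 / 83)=693 / 83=8.35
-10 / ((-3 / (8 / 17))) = 80 / 51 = 1.57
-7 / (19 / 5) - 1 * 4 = -5.84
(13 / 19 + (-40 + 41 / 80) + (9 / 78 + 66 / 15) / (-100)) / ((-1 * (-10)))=-19191131 / 4940000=-3.88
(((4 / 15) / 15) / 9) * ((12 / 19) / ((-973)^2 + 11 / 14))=0.00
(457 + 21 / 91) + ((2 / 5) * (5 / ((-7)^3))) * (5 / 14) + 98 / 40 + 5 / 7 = 287404917 / 624260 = 460.39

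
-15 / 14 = -1.07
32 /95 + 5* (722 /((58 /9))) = 1544203 /2755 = 560.51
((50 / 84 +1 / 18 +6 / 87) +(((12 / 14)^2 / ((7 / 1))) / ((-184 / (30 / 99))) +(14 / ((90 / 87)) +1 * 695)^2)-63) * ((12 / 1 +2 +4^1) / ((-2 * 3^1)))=-94741573653673 / 62914775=-1505871.61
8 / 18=4 / 9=0.44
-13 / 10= -1.30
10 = 10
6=6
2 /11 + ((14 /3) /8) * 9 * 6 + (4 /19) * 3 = 13507 /418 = 32.31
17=17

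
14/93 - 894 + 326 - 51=-57553/93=-618.85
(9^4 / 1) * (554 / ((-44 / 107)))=-194461479 / 22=-8839158.14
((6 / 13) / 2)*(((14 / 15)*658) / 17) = 9212 / 1105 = 8.34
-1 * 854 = -854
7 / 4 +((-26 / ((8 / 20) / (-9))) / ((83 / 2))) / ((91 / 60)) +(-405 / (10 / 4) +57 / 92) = -4017883 / 26726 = -150.34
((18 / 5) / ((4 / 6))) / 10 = 27 / 50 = 0.54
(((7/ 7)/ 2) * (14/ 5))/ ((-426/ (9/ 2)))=-21/ 1420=-0.01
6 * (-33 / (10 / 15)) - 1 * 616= -913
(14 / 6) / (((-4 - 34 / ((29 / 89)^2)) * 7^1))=-841 / 818034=-0.00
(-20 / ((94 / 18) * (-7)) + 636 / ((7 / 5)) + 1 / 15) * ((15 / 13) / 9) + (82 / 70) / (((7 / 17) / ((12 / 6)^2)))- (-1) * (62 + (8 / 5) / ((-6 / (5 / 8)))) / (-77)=2042080489 / 29639610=68.90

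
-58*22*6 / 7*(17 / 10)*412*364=-1394188224 / 5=-278837644.80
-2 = -2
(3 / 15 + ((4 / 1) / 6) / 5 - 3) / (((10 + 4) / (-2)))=8 / 21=0.38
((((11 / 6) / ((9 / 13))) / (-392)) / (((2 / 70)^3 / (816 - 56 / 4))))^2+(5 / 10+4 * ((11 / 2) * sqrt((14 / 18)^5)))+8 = 1078 * sqrt(7) / 243+2517543169162201 / 46656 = 53959687279.45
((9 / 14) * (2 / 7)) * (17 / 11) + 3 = 1770 / 539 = 3.28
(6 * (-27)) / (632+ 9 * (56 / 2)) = -0.18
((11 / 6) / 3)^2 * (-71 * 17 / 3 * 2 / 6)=-146047 / 2916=-50.08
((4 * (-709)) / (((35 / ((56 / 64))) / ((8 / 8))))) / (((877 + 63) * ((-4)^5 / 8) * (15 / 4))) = 709 / 4512000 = 0.00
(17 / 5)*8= 27.20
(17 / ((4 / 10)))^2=7225 / 4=1806.25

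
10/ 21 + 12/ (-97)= 718/ 2037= 0.35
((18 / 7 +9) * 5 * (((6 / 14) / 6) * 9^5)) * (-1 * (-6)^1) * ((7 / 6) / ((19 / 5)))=119574225 / 266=449527.16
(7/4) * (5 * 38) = 332.50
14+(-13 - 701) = -700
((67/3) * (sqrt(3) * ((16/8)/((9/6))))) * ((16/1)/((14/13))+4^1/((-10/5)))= 2680 * sqrt(3)/7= 663.13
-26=-26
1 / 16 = 0.06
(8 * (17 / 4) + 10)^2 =1936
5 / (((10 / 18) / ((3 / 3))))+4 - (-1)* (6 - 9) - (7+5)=-2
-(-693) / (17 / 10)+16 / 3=412.98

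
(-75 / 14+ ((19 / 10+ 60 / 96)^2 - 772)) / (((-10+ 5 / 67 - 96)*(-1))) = -578544531 / 79486400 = -7.28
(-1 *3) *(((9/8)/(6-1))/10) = -27/400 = -0.07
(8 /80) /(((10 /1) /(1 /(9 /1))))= 1 /900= 0.00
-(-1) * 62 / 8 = 31 / 4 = 7.75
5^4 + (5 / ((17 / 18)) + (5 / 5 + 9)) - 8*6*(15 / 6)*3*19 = -105395 / 17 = -6199.71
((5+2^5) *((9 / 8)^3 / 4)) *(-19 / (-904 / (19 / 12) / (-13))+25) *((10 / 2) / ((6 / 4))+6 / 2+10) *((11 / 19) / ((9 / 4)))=47834541909 / 35176448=1359.85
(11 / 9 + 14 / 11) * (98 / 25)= 24206 / 2475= 9.78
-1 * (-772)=772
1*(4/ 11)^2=16/ 121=0.13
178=178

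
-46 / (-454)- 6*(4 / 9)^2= -6643 / 6129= -1.08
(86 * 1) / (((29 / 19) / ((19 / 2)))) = 15523 / 29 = 535.28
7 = 7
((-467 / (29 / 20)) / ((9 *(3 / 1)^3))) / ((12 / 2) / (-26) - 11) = 60710 / 514431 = 0.12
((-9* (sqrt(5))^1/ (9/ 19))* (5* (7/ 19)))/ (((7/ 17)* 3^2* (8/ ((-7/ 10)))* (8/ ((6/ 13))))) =119* sqrt(5)/ 2496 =0.11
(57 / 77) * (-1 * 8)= -456 / 77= -5.92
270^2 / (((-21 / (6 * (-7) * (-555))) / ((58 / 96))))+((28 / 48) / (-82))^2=-47336643971951 / 968256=-48888562.50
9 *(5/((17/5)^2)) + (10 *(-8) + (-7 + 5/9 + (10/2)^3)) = 110408/2601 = 42.45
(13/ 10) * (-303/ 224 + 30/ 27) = -6331/ 20160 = -0.31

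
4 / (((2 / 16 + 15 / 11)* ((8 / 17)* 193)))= 748 / 25283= 0.03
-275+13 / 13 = -274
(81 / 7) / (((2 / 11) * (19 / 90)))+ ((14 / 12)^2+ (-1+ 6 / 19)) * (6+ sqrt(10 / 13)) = 463 * sqrt(130) / 8892+ 243811 / 798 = 306.12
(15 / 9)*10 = 50 / 3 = 16.67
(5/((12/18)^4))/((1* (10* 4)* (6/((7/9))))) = 21/256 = 0.08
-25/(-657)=25/657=0.04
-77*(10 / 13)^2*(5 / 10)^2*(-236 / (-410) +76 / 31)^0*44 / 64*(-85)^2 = -152989375 / 2704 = -56578.91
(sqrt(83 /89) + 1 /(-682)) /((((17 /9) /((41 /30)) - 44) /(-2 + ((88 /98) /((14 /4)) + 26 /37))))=-406146 /11342720851 + 812292 * sqrt(7387) /2960416879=0.02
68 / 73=0.93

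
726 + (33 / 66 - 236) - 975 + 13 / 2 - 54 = -532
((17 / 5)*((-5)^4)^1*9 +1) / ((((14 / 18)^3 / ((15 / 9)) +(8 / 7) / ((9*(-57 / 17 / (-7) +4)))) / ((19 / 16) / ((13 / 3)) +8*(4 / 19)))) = 3686711359455 / 30579208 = 120562.68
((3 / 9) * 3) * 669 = 669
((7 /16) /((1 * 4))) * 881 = 6167 /64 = 96.36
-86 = -86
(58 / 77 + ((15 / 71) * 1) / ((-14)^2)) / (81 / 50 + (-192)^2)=2886725 / 141081041178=0.00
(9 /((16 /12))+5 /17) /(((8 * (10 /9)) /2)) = 4311 /2720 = 1.58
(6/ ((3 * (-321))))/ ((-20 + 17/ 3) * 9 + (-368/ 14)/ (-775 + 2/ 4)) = 21686/ 448879659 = 0.00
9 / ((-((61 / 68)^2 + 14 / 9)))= -374544 / 98225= -3.81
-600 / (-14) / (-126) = -50 / 147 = -0.34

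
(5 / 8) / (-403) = -5 / 3224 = -0.00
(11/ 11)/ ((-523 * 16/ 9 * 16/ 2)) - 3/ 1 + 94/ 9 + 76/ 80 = 25287691/ 3012480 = 8.39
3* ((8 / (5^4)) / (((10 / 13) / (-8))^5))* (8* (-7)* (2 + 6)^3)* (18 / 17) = 4709322722377728 / 33203125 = 141833719.64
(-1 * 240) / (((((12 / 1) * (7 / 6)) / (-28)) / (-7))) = -3360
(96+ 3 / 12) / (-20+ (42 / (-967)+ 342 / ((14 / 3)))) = 2606065 / 1441588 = 1.81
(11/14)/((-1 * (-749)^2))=-11/7854014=-0.00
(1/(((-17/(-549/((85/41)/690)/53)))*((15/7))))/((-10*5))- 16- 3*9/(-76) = -2551909249/145511500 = -17.54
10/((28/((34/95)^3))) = 19652/1200325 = 0.02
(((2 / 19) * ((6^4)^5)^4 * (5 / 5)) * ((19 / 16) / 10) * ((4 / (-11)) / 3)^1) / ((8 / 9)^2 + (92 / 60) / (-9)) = -1206156894160615118087169221703705138040928967760811766199615488 / 2761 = -436855086621012357148558200000000000000000000000000000000000.00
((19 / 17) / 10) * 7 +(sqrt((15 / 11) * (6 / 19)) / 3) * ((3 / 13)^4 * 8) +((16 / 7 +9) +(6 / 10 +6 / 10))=648 * sqrt(2090) / 5969249 +15789 / 1190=13.27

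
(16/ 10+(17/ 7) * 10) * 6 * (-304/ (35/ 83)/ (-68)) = 34290288/ 20825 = 1646.59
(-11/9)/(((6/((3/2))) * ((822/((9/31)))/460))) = -1265/25482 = -0.05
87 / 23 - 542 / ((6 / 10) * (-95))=17425 / 1311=13.29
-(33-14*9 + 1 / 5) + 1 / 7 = 92.94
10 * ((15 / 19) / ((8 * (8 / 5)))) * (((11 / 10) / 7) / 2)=825 / 17024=0.05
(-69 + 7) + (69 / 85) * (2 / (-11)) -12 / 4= -65.15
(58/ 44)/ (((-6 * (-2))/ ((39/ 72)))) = 0.06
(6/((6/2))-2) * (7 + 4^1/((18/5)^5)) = 0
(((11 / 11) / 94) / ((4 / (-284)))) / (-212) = 71 / 19928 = 0.00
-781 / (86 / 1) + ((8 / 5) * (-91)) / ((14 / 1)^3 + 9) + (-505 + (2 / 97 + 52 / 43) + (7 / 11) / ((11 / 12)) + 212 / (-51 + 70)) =-132272143506729 / 263988721370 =-501.05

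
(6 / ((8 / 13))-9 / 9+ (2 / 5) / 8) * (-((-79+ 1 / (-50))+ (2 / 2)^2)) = 85822 / 125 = 686.58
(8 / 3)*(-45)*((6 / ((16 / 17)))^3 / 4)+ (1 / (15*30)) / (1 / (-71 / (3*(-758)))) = -509031626581 / 65491200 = -7772.52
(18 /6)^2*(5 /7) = 45 /7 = 6.43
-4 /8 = -1 /2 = -0.50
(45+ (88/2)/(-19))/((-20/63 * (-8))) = 51093/3040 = 16.81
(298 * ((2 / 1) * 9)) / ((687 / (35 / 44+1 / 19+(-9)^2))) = 30585975 / 47861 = 639.06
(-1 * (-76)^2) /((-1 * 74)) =2888 /37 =78.05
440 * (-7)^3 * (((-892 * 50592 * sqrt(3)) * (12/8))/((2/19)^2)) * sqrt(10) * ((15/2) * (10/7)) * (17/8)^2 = 44608031724044250 * sqrt(30) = 244328252211651010.06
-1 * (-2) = 2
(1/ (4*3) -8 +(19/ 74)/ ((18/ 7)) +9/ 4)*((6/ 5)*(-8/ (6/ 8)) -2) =1483/ 18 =82.39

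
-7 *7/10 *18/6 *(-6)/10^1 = 441/50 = 8.82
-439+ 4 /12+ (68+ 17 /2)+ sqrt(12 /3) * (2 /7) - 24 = -16195 /42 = -385.60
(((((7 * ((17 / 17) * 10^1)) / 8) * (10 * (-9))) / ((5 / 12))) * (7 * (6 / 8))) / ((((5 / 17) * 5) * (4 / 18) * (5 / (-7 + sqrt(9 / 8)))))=4250799 / 100 -1821771 * sqrt(2) / 400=36067.06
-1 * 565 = -565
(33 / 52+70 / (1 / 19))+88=73769 / 52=1418.63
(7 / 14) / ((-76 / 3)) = -3 / 152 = -0.02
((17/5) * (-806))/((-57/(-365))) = -1000246/57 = -17548.18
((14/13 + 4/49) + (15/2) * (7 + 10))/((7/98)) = 163911/91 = 1801.22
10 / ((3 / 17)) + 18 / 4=367 / 6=61.17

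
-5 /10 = -1 /2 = -0.50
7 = 7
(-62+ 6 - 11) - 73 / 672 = -45097 / 672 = -67.11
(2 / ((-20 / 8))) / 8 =-1 / 10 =-0.10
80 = 80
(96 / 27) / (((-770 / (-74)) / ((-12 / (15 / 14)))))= -9472 / 2475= -3.83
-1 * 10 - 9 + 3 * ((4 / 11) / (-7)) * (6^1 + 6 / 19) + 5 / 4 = -109633 / 5852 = -18.73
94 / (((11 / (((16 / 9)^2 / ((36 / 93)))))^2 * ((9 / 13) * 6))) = 2405052416 / 192913083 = 12.47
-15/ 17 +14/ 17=-1/ 17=-0.06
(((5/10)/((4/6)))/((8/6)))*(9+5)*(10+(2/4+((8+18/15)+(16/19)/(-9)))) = 234689/1520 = 154.40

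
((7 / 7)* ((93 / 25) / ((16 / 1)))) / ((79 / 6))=279 / 15800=0.02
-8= -8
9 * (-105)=-945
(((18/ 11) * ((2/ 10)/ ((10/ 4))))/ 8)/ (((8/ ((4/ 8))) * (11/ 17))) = 153/ 96800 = 0.00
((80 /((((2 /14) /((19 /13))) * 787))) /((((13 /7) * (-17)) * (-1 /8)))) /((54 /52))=1191680 /4696029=0.25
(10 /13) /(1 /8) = 80 /13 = 6.15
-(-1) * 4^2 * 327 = 5232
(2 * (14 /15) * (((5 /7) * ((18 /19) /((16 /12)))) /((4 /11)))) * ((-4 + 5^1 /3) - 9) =-561 /19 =-29.53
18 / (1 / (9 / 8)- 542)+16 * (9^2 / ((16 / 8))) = 1577799 / 2435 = 647.97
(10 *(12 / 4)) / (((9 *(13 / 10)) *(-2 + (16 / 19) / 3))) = -950 / 637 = -1.49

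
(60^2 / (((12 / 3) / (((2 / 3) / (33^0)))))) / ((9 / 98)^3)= 774643.62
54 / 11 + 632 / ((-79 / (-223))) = 19678 / 11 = 1788.91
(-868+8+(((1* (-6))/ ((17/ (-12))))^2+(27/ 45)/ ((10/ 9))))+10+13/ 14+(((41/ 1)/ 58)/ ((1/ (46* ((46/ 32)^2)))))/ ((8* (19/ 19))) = -2469667008559/ 3003750400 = -822.19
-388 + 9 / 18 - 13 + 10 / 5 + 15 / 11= -8737 / 22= -397.14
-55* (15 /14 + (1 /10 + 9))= -3916 /7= -559.43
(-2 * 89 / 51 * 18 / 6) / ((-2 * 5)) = 89 / 85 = 1.05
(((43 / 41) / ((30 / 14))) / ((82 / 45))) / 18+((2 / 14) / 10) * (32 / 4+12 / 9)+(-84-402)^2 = 23822743513 / 100860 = 236196.15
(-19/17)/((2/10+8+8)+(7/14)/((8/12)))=-0.07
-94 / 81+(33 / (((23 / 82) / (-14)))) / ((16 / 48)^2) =-27619598 / 1863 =-14825.33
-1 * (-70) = 70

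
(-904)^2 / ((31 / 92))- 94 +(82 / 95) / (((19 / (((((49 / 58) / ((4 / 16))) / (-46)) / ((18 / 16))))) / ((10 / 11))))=2425192.19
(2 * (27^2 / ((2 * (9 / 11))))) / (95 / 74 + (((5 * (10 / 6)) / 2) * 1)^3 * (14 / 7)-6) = 6.37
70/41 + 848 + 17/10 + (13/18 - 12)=1550039/1845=840.13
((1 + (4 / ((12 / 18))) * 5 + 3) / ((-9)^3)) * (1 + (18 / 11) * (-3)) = 1462 / 8019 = 0.18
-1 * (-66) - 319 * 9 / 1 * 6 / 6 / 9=-253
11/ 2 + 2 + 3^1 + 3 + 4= 35/ 2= 17.50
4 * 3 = 12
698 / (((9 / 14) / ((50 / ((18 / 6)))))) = 488600 / 27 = 18096.30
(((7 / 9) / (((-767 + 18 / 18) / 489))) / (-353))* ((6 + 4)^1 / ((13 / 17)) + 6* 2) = 185983 / 5272761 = 0.04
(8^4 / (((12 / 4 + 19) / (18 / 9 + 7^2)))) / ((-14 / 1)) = -52224 / 77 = -678.23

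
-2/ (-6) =1/ 3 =0.33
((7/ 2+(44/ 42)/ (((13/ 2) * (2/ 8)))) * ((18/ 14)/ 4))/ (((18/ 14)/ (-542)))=-613273/ 1092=-561.61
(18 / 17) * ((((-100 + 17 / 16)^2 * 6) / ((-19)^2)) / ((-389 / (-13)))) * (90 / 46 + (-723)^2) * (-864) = -2600011148.56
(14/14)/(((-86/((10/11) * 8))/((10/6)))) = -200/1419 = -0.14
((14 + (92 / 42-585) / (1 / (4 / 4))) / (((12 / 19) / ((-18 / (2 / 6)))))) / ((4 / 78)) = 26553735 / 28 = 948347.68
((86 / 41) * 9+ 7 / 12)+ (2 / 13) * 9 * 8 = 195323 / 6396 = 30.54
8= 8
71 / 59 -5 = -224 / 59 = -3.80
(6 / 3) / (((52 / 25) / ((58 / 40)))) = 145 / 104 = 1.39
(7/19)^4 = 2401/130321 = 0.02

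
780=780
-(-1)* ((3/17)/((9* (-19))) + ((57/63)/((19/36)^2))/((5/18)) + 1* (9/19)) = 12.17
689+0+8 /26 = 8961 /13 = 689.31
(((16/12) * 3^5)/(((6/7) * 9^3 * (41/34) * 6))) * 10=2380/3321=0.72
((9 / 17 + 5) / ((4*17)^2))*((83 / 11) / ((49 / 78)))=152139 / 10592428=0.01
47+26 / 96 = 2269 / 48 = 47.27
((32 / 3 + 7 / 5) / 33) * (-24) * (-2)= 2896 / 165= 17.55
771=771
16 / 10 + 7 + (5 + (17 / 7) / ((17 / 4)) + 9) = 811 / 35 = 23.17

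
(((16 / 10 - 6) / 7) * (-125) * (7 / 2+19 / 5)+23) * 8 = 33408 / 7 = 4772.57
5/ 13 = 0.38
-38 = -38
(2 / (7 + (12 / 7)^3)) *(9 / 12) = 1029 / 8258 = 0.12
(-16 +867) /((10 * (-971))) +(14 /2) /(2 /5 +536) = -485633 /6510555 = -0.07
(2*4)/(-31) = -8/31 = -0.26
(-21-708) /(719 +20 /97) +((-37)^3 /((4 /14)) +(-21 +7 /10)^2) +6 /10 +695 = -1229076327203 /6976300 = -176178.82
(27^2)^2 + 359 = 531800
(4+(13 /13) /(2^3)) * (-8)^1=-33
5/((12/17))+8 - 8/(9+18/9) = 1895/132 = 14.36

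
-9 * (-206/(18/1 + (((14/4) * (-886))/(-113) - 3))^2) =11836863/11500808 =1.03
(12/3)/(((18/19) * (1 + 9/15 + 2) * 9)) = 95/729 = 0.13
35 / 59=0.59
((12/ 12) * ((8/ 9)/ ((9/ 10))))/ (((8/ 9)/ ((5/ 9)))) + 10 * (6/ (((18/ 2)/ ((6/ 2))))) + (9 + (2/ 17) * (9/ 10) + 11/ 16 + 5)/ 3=2814413/ 110160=25.55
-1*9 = -9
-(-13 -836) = 849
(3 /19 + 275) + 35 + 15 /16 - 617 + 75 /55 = -1018385 /3344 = -304.54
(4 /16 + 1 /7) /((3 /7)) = 11 /12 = 0.92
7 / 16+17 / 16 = 3 / 2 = 1.50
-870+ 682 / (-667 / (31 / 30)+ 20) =-8445221 / 9695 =-871.09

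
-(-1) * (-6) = -6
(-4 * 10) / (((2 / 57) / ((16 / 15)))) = -1216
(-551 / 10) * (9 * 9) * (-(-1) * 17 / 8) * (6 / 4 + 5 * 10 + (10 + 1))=-18968175 / 32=-592755.47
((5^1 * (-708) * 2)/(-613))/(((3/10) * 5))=4720/613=7.70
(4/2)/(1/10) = 20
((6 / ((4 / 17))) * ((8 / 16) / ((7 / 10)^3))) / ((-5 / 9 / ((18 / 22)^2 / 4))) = -929475 / 83006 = -11.20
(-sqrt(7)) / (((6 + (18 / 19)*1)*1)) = -0.38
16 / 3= 5.33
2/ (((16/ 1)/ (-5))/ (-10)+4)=25/ 54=0.46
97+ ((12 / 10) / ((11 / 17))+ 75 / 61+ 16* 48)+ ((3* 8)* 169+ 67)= 16745087 / 3355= 4991.08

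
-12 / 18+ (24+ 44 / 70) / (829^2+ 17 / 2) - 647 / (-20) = 18290478881 / 577289580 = 31.68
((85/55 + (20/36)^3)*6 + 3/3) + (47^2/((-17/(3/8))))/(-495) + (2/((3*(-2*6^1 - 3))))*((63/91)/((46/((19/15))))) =30975665911/2717371800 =11.40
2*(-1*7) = -14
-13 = -13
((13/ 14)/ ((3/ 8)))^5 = 380204032/ 4084101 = 93.09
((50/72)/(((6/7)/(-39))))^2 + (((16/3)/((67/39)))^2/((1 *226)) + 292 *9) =9536126267777/2629620288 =3626.43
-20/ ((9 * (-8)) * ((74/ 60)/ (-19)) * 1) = -475/ 111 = -4.28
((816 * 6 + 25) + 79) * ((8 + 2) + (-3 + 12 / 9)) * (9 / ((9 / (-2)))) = -250000 / 3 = -83333.33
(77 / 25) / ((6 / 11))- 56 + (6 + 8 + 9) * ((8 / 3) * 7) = 18949 / 50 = 378.98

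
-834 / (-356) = 2.34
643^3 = 265847707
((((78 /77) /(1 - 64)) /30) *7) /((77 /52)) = -676 /266805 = -0.00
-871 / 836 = -1.04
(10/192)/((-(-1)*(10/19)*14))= 0.01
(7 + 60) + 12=79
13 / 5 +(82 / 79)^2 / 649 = 52688937 / 20252045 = 2.60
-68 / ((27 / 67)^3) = -20451884 / 19683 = -1039.06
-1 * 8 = -8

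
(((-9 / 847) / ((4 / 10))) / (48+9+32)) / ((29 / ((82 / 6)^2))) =-8405 / 4372214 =-0.00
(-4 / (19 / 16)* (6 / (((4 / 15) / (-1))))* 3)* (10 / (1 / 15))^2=97200000 / 19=5115789.47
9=9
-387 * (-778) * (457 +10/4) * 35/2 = 4842215595/2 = 2421107797.50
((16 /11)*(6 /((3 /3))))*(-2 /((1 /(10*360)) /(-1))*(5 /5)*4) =251345.45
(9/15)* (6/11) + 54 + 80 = 7388/55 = 134.33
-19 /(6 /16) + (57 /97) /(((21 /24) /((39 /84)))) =-718010 /14259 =-50.35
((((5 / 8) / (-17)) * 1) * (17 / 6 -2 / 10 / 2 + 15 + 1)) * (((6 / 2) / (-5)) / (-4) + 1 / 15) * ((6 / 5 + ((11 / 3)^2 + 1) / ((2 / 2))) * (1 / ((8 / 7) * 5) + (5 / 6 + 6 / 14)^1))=-2852993 / 850500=-3.35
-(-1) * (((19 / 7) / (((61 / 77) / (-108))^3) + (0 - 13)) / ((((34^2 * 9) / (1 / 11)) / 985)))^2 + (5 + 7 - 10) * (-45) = 2364134047337588939902490211985 / 674784452253388782096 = 3503539596.15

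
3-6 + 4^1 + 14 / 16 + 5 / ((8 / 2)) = 25 / 8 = 3.12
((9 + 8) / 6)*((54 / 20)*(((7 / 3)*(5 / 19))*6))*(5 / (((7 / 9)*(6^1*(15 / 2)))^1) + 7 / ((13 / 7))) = 110.26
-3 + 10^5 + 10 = 100007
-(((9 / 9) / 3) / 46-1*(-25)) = -3451 / 138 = -25.01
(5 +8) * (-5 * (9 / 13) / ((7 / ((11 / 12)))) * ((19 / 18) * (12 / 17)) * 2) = -1045 / 119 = -8.78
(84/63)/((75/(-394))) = -1576/225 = -7.00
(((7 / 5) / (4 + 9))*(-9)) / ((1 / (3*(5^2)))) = -945 / 13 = -72.69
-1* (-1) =1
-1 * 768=-768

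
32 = 32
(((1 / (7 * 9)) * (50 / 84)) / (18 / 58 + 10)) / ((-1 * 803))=-725 / 635296662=-0.00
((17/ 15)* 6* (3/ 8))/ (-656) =-51/ 13120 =-0.00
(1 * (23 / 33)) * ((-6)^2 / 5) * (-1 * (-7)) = 1932 / 55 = 35.13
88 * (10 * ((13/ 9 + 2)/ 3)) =27280/ 27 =1010.37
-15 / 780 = -1 / 52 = -0.02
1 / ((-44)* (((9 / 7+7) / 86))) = -301 / 1276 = -0.24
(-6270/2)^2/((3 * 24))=1092025/8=136503.12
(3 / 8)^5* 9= 2187 / 32768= 0.07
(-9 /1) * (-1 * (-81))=-729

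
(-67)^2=4489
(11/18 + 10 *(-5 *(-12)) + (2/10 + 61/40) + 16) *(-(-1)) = 222601/360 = 618.34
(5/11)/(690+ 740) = 1/3146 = 0.00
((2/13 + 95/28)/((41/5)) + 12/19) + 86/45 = 37963801/12760020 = 2.98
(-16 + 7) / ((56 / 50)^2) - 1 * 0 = -5625 / 784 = -7.17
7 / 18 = 0.39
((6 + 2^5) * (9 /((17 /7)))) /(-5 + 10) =28.16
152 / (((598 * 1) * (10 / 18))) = 684 / 1495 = 0.46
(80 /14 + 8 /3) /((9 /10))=9.31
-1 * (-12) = 12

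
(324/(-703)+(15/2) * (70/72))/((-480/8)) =-115249/1012320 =-0.11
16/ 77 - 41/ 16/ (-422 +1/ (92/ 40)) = 2554787/ 11945472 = 0.21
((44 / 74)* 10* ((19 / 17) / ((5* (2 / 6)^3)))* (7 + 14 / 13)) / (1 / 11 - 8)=-8690220 / 237133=-36.65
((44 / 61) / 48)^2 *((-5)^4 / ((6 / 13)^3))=166148125 / 115737984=1.44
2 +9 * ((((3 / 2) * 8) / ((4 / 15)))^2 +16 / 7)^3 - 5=25720624527810 / 343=74987243521.31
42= 42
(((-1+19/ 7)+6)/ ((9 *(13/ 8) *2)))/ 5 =24/ 455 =0.05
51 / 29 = 1.76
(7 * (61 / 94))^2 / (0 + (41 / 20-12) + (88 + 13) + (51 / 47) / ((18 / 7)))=2734935 / 12123697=0.23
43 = 43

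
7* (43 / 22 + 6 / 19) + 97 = 47189 / 418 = 112.89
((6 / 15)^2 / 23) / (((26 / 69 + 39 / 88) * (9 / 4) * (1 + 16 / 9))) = 4224 / 3111875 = 0.00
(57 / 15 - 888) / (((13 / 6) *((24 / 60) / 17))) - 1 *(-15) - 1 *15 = -225471 / 13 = -17343.92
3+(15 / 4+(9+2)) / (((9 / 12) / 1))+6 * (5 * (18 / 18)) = 158 / 3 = 52.67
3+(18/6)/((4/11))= 45/4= 11.25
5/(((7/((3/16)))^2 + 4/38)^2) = 146205/56812629316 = 0.00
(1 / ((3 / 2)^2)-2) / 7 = -2 / 9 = -0.22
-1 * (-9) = 9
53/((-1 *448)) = -53/448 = -0.12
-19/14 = -1.36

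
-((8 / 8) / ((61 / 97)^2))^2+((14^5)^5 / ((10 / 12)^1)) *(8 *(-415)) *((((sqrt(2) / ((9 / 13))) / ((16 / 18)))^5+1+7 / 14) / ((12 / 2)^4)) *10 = -1692800591997914282105760826695680 *sqrt(2) / 27 - 258564161346486029364684837265468138889 / 124612569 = -90740928013886511017704510000000.00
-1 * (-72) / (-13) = -72 / 13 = -5.54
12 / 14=6 / 7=0.86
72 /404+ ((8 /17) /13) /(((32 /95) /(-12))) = -24807 /22321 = -1.11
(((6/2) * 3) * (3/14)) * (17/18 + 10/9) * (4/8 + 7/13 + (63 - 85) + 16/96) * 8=-60014/91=-659.49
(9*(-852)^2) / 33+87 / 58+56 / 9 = 39200345 / 198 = 197981.54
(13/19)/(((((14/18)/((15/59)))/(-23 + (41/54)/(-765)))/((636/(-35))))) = 68912402/737205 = 93.48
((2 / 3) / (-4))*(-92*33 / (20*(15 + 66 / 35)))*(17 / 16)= 30107 / 18912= 1.59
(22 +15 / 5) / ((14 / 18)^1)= 225 / 7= 32.14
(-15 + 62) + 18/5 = 253/5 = 50.60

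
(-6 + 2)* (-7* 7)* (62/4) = 3038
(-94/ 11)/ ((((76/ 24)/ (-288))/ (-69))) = -53625.88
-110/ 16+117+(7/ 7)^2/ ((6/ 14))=2699/ 24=112.46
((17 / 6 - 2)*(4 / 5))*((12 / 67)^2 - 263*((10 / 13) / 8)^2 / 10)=-5124283 / 36414768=-0.14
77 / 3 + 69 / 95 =7522 / 285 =26.39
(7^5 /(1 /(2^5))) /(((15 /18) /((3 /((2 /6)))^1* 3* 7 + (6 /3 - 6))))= 119396928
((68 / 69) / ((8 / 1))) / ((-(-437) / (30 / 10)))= 17 / 20102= 0.00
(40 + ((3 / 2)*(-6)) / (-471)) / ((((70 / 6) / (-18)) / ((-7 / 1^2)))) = 339282 / 785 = 432.21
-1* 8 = -8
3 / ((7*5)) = 3 / 35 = 0.09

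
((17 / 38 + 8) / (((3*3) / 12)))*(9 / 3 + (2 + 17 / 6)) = 5029 / 57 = 88.23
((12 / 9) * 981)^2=1710864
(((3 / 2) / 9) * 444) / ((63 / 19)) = 1406 / 63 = 22.32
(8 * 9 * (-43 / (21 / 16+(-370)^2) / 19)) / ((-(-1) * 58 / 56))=-0.00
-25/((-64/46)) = 575/32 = 17.97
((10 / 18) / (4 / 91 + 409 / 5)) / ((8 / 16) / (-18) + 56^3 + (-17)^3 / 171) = 172900 / 4472466200847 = 0.00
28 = 28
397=397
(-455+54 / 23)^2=108388921 / 529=204893.99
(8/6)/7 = 4/21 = 0.19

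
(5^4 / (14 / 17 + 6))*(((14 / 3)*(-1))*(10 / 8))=-371875 / 696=-534.30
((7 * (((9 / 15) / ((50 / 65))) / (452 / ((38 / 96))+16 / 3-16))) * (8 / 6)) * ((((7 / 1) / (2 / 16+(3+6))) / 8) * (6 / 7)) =1197 / 2263000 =0.00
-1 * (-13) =13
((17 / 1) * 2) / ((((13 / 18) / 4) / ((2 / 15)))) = 25.11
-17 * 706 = -12002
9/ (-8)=-9/ 8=-1.12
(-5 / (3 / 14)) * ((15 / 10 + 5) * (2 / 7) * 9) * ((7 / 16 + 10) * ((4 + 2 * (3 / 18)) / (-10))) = 28223 / 16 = 1763.94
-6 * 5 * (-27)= 810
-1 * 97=-97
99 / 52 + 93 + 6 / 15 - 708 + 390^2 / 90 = 280099 / 260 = 1077.30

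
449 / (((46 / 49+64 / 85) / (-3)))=-5610255 / 7046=-796.23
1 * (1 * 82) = 82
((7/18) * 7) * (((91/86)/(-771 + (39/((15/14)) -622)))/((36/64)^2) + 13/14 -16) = -4985730239/121500972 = -41.03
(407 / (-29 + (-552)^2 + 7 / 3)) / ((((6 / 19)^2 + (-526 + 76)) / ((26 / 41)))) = -1910051 / 1014419220528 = -0.00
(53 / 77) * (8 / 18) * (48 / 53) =64 / 231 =0.28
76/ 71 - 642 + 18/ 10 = -226891/ 355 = -639.13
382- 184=198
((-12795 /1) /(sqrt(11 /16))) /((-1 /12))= 614160 * sqrt(11) /11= 185176.21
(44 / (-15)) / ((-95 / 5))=44 / 285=0.15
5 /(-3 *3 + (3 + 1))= -1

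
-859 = -859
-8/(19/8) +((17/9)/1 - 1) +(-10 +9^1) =-595/171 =-3.48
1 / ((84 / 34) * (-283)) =-17 / 11886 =-0.00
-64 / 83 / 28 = -16 / 581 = -0.03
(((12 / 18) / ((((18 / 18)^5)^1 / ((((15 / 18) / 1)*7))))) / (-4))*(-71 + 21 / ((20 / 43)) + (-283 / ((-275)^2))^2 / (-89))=25.13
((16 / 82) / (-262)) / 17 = -4 / 91307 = -0.00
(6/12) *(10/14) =5/14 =0.36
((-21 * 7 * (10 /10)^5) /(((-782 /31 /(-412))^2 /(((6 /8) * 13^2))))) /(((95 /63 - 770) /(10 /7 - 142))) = -909132.72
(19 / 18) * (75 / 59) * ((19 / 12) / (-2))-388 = -3305473 / 8496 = -389.06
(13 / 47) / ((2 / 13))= 169 / 94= 1.80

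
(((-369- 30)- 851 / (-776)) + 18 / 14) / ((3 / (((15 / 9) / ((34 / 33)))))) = -6970205 / 32592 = -213.86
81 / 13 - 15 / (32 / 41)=-5403 / 416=-12.99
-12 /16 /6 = -1 /8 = -0.12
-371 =-371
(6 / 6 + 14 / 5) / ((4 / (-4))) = -19 / 5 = -3.80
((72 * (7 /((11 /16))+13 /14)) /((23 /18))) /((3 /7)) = 369576 /253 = 1460.77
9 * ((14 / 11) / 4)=63 / 22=2.86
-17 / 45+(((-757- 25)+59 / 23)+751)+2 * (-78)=-191281 / 1035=-184.81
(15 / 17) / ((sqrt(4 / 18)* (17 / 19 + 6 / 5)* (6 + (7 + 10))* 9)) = 475* sqrt(2) / 155618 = 0.00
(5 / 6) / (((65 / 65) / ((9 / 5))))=3 / 2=1.50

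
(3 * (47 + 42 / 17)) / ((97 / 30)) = 75690 / 1649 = 45.90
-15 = -15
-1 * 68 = -68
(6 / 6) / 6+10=61 / 6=10.17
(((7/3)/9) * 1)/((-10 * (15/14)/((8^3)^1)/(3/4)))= -6272/675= -9.29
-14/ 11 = -1.27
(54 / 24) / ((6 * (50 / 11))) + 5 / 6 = 1099 / 1200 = 0.92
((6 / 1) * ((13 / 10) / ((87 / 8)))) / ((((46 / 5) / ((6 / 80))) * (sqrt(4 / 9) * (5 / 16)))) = 0.03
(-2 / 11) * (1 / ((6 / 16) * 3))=-16 / 99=-0.16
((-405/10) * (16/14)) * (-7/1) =324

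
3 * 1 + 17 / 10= 47 / 10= 4.70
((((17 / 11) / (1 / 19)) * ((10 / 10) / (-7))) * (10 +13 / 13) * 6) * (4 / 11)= -100.68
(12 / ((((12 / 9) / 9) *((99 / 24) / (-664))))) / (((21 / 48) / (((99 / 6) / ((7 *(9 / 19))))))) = -7266816 / 49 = -148302.37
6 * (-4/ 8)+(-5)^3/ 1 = -128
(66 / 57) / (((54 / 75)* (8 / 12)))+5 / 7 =2495 / 798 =3.13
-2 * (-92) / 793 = 184 / 793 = 0.23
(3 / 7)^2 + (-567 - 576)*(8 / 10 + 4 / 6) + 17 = -406508 / 245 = -1659.22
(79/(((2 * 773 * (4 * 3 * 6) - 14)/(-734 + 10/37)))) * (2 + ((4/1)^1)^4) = -25151388/187183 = -134.37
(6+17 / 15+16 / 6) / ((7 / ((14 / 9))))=98 / 45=2.18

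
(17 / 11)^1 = 17 / 11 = 1.55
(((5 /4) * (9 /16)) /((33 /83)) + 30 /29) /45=3815 /61248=0.06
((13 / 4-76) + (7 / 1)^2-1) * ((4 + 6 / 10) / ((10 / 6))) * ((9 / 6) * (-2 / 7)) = 20493 / 700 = 29.28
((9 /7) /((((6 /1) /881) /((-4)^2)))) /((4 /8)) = 42288 /7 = 6041.14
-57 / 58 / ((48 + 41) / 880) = -25080 / 2581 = -9.72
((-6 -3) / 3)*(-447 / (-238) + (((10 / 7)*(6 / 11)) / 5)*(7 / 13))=-5.89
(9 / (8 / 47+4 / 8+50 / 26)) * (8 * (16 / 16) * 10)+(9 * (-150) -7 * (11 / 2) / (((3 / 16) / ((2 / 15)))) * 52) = -355942766 / 142605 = -2496.00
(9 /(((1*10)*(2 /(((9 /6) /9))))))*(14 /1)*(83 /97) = 1743 /1940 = 0.90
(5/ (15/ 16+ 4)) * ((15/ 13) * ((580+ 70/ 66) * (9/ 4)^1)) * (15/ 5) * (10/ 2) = 22914.27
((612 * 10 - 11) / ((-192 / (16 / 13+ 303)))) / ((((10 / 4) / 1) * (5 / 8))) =-4832219 / 780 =-6195.15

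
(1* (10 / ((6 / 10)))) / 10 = 5 / 3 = 1.67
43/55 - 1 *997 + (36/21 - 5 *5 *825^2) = -6551398509/385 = -17016619.50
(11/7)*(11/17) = 121/119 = 1.02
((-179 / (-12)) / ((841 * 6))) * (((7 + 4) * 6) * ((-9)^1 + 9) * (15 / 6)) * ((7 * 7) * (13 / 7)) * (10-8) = 0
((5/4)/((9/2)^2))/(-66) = -5/5346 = -0.00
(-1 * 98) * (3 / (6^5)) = -49 / 1296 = -0.04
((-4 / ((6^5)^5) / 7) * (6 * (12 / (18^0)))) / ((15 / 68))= -17 / 2591302294394634240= -0.00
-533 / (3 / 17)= -9061 / 3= -3020.33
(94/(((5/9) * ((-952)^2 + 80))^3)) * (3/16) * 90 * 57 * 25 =1952991/110314580728004608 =0.00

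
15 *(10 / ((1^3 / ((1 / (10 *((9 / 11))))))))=55 / 3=18.33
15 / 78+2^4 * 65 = 27045 / 26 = 1040.19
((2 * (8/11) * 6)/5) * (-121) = -1056/5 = -211.20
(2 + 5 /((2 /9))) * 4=98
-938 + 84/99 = -937.15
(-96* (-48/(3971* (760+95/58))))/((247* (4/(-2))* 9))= -14848/43328474475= -0.00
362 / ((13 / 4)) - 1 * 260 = -1932 / 13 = -148.62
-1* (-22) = 22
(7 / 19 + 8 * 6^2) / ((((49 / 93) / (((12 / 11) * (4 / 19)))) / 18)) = 440248608 / 194579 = 2262.57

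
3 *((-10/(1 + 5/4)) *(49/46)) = -980/69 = -14.20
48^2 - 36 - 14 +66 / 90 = 33821 / 15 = 2254.73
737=737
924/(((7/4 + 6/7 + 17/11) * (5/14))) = 3984288/6395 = 623.03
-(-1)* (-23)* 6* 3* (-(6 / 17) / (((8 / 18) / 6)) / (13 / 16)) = 536544 / 221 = 2427.80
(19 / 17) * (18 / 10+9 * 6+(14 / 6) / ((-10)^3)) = 3180467 / 51000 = 62.36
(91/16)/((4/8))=91/8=11.38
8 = 8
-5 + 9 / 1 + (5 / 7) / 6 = 173 / 42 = 4.12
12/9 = 4/3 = 1.33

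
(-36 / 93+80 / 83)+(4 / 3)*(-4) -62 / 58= -1304053 / 223851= -5.83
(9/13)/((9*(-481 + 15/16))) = -16/99853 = -0.00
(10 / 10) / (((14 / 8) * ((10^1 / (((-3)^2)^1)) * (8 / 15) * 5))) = 27 / 140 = 0.19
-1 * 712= -712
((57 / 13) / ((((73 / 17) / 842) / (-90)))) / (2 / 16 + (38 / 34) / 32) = -13315455360 / 27521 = -483828.91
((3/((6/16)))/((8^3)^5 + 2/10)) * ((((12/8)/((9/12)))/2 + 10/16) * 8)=40/13532450803397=0.00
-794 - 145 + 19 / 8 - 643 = -12637 / 8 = -1579.62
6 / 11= 0.55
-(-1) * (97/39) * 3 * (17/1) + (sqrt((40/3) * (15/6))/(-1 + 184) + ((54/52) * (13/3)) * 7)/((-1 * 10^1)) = 32161/260 -sqrt(3)/549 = 123.69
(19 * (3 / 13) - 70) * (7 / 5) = -5971 / 65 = -91.86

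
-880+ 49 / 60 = -52751 / 60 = -879.18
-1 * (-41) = 41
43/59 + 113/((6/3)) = 6753/118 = 57.23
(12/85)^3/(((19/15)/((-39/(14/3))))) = -303264/16335725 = -0.02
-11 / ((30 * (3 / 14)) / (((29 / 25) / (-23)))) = 2233 / 25875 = 0.09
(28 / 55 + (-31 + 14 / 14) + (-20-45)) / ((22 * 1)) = -5197 / 1210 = -4.30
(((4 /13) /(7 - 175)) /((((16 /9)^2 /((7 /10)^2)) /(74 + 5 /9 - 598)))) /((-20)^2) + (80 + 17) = 25825378931 /266240000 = 97.00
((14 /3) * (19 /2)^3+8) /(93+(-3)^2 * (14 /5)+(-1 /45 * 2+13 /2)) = 721635 /22438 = 32.16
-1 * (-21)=21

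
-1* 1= -1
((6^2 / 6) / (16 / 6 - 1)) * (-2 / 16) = -9 / 20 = -0.45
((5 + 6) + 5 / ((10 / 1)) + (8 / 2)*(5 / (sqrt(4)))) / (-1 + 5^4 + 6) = 43 / 1260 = 0.03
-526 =-526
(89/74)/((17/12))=0.85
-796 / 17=-46.82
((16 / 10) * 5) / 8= 1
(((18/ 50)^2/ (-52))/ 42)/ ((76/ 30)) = -81/ 3458000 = -0.00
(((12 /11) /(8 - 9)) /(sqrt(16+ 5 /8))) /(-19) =24 * sqrt(266) /27797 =0.01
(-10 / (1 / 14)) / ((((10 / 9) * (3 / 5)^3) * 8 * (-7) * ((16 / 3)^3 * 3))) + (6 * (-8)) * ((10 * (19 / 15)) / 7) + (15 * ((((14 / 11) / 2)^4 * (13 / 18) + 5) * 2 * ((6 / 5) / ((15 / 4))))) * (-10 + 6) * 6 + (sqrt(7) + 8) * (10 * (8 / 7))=-1144.46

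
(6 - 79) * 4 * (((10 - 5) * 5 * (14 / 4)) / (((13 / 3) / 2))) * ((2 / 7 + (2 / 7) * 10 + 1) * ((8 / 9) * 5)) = -217128.21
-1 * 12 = -12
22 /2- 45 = -34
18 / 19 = 0.95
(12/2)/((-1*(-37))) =6/37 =0.16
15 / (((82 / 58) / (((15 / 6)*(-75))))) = -163125 / 82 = -1989.33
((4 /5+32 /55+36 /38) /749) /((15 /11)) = 2434 /1067325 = 0.00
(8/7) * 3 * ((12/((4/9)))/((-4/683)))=-110646/7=-15806.57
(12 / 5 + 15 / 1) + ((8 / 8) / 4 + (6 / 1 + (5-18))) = 213 / 20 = 10.65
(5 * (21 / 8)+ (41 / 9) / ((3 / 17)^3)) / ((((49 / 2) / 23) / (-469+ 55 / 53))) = -466904061317 / 1262142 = -369929.90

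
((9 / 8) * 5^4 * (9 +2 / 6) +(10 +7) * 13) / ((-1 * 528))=-13567 / 1056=-12.85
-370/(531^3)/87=-370/13025752317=-0.00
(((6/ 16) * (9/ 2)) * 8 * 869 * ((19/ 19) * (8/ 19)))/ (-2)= -46926/ 19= -2469.79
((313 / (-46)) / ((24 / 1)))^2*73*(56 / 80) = 50062159 / 12188160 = 4.11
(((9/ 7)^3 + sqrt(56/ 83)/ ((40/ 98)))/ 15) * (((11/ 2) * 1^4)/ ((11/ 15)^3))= 2205 * sqrt(1162)/ 40172 + 164025/ 83006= 3.85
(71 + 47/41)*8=23664/41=577.17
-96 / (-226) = 48 / 113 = 0.42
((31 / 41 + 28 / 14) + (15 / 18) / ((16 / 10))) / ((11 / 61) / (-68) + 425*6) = 6687613 / 5204075388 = 0.00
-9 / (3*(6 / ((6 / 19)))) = -3 / 19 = -0.16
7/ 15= 0.47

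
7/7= 1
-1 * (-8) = 8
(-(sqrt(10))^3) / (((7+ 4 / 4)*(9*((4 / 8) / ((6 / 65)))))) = -sqrt(10) / 39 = -0.08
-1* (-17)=17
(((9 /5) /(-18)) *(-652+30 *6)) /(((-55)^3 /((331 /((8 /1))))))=-19529 /1663750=-0.01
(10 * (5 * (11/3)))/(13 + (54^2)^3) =550/74384733927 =0.00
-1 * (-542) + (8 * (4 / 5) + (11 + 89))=3242 / 5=648.40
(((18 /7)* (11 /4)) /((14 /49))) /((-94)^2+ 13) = 99 /35396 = 0.00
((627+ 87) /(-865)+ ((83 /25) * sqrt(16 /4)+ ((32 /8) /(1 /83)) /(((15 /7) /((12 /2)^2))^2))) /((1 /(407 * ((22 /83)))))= 3628998572056 /358975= 10109335.11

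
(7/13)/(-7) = -1/13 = -0.08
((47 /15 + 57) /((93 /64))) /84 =14432 /29295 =0.49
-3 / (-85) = 3 / 85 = 0.04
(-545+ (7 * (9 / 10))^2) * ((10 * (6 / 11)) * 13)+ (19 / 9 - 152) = -17810576 / 495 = -35980.96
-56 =-56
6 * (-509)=-3054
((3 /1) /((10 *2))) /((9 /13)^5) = 371293 /393660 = 0.94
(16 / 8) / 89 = 2 / 89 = 0.02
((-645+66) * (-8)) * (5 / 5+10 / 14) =55584 / 7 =7940.57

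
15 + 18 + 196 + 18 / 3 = 235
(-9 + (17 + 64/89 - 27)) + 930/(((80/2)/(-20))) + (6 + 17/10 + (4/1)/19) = -8038513/16910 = -475.37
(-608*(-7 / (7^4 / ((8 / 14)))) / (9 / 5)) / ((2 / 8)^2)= 194560 / 21609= 9.00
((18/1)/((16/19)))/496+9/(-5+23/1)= 2155/3968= 0.54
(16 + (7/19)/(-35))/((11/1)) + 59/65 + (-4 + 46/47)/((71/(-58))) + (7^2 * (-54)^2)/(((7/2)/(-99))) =-2580522984594/638495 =-4041571.17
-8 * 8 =-64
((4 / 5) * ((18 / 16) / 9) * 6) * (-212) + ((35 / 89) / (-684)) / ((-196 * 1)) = -1084079783 / 8522640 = -127.20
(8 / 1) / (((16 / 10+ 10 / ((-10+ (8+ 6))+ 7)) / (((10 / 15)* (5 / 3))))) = 2200 / 621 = 3.54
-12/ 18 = -2/ 3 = -0.67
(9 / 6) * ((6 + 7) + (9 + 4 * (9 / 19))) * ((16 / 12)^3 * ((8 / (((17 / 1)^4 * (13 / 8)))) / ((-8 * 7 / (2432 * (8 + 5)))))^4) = 109563642103413604352 / 1051519695241285361005929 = 0.00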